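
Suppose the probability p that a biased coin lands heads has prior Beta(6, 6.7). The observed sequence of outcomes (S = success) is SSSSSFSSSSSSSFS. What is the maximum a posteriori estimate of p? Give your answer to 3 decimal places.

p̂_MAP = 0.700

Prior: Beta(6, 6.7).
Data: 13 successes in 15 trials (from the sequence). The binomial likelihood contributes p^13(1−p)^2, so the posterior is Beta(6+13, 6.7+2) = Beta(19, 8.7).
For Beta(a, b) with a, b > 1 the mode is (a−1)/(a+b−2) = 18/25.7 ≈ 0.700.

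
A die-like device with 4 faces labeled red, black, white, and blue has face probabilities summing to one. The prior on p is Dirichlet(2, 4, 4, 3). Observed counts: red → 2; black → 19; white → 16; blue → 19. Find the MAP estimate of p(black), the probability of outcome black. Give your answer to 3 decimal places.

MAP estimate of p(black) = 0.338

The posterior is Dirichlet(αᵢ + nᵢ) = Dirichlet(4, 23, 20, 22).
For a Dirichlet(a₁,…,a_K) with all aᵢ > 1, the mode has j-th component (aⱼ − 1)/(Σaᵢ − K).
Here Σaᵢ = 69 and K = 4, so p(black) = (23 − 1)/(69 − 4) = 22/65 ≈ 0.338.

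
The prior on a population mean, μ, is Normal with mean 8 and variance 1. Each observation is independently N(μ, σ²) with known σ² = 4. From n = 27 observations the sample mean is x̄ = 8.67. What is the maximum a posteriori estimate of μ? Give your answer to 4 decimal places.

n = 27, x̄ = 8.67.
For a Normal prior and Normal likelihood with known variance, the posterior is Normal; its mode equals its mean, the precision-weighted average.
Prior precision 1/σ₀² = 1/1 = 1; data precision n/σ² = 27/4 = 6.75.
μ̂ = (1·8 + 6.75·8.67) / (1 + 6.75) = 66.5225/7.75 = 26609/3100 ≈ 8.5835.

μ̂_MAP = 8.5835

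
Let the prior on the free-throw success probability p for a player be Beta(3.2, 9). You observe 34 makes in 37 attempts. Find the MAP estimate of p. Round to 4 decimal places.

p̂_MAP = 0.7669

Prior: Beta(3.2, 9).
Data: 34 successes in 37 trials. The binomial likelihood contributes p^34(1−p)^3, so the posterior is Beta(3.2+34, 9+3) = Beta(37.2, 12).
For Beta(a, b) with a, b > 1 the mode is (a−1)/(a+b−2) = 36.2/47.2 ≈ 0.7669.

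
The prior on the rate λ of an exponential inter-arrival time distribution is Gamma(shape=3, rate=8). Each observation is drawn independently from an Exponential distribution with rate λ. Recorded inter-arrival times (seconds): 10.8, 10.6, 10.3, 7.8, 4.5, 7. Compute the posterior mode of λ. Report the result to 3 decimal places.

λ̂_MAP = 0.136

The Exponential(rate=λ) likelihood is ∝ λ^n e^(−λΣtᵢ). Here n = 6 and Σtᵢ = 10.8 + 10.6 + 10.3 + 7.8 + 4.5 + 7 = 51.
Posterior ∝ λ^2e^(−8λ) · λ^6e^(−51λ) = λ^8e^(−59λ), i.e. Gamma(9, 59).
Mode = (a−1)/b = 8/59 ≈ 0.136.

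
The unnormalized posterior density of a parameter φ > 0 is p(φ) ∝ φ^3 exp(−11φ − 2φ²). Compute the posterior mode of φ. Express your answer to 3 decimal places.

ℓ'(φ) = 3/φ − 11 − 4φ. Setting this to zero and multiplying by φ: 4φ² + 11φ − 3 = 0.
φ = (−11 + √(11² + 4·4·3)) / (2·4) = (−11 + √169) / 8 = (−11 + 13)/8 = 1/4.
ℓ''(φ) = −3/φ² − 4 < 0, confirming a maximum.

φ̂_MAP = 0.250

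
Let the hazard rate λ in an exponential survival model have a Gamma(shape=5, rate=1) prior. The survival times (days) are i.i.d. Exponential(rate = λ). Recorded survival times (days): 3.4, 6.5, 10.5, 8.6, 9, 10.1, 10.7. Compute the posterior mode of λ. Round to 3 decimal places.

The Exponential(rate=λ) likelihood is ∝ λ^n e^(−λΣtᵢ). Here n = 7 and Σtᵢ = 3.4 + 6.5 + 10.5 + 8.6 + 9 + 10.1 + 10.7 = 58.8.
Posterior ∝ λ^4e^(−1λ) · λ^7e^(−58.8λ) = λ^11e^(−59.8λ), i.e. Gamma(12, 59.8).
Mode = (a−1)/b = 11/59.8 ≈ 0.184.

λ̂_MAP = 0.184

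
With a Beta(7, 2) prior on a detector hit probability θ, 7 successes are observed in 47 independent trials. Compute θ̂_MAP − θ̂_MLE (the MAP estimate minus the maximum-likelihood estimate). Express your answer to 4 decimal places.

MAP − MLE = 0.0918

Posterior is Beta(14, 42); MAP = (14−1)/(56−2) = 13/54 ≈ 0.24074.
MLE ignores the prior: θ̂_MLE = k/n = 7/47 ≈ 0.14894.
Difference = 13/54 − 7/47 = 233/2538 ≈ 0.0918.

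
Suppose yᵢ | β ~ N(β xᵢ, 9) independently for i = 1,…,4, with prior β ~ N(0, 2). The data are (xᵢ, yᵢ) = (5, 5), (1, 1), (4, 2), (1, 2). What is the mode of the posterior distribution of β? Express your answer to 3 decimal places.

log p(β | y) = −Σ(yᵢ − βxᵢ)²/(2·9) − β²/(2·2) + const.
Setting the derivative to zero: Σxᵢ(yᵢ − βxᵢ)/9 − β/2 = 0, so β = Σxᵢyᵢ / (Σxᵢ² + σ²/τ²).
Σxᵢyᵢ = 5·5 + 1·1 + 4·2 + 1·2 = 36; Σxᵢ² = 43; σ²/τ² = 4.5.
β̂_MAP = 36 / (43 + 4.5) = 36/47.5 ≈ 0.758.

β̂_MAP = 0.758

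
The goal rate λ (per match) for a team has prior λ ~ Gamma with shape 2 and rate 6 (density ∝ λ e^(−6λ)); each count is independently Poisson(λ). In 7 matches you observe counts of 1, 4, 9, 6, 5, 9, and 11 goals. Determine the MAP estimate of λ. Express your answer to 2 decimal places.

λ̂_MAP = 3.54

Σxᵢ = 1+4+9+6+5+9+11 = 45, with n = 7.
Posterior ∝ λe^(−6λ) · λ^45e^(−7λ) = λ^46e^(−13λ), i.e. Gamma(shape=47, rate=13).
The mode of a Gamma(a, b) with a ≥ 1 (shape–rate) is (a−1)/b = 46/13 ≈ 3.54.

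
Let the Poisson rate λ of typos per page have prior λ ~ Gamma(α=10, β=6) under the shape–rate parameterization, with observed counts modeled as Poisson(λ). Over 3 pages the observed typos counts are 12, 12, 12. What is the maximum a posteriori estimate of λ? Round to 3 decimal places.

Σxᵢ = 12+12+12 = 36, with n = 3.
Posterior ∝ λ^9e^(−6λ) · λ^36e^(−3λ) = λ^45e^(−9λ), i.e. Gamma(shape=46, rate=9).
The mode of a Gamma(a, b) with a ≥ 1 (shape–rate) is (a−1)/b = 45/9 ≈ 5.000.

λ̂_MAP = 5.000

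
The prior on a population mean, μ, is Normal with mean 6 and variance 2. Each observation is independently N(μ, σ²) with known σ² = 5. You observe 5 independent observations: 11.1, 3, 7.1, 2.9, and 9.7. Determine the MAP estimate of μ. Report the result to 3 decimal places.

μ̂_MAP = 6.507

n = 5; x̄ = (11.1 + 3 + 7.1 + 2.9 + 9.7)/5 = 33.8/5 = 6.76.
For a Normal prior and Normal likelihood with known variance, the posterior is Normal; its mode equals its mean, the precision-weighted average.
Prior precision 1/σ₀² = 1/2 = 0.5; data precision n/σ² = 5/5 = 1.
μ̂ = (0.5·6 + 1·6.76) / (0.5 + 1) = 9.76/1.5 = 488/75 ≈ 6.507.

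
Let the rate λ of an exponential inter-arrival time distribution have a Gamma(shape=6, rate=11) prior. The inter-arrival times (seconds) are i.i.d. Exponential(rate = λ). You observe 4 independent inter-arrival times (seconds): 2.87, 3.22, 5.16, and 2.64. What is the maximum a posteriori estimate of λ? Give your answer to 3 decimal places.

The Exponential(rate=λ) likelihood is ∝ λ^n e^(−λΣtᵢ). Here n = 4 and Σtᵢ = 2.87 + 3.22 + 5.16 + 2.64 = 13.89.
Posterior ∝ λ^5e^(−11λ) · λ^4e^(−13.89λ) = λ^9e^(−24.89λ), i.e. Gamma(10, 24.89).
Mode = (a−1)/b = 9/24.89 ≈ 0.362.

λ̂_MAP = 0.362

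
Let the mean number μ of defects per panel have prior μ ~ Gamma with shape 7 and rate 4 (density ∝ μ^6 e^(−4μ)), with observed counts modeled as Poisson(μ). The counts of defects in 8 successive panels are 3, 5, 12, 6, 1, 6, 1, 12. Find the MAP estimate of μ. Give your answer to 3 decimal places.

Σxᵢ = 3+5+12+6+1+6+1+12 = 46, with n = 8.
Posterior ∝ μ^6e^(−4μ) · μ^46e^(−8μ) = μ^52e^(−12μ), i.e. Gamma(shape=53, rate=12).
The mode of a Gamma(a, b) with a ≥ 1 (shape–rate) is (a−1)/b = 52/12 ≈ 4.333.

μ̂_MAP = 4.333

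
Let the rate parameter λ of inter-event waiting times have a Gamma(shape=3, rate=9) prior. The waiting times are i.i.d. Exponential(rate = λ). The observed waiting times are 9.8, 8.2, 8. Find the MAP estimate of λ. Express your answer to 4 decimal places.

λ̂_MAP = 0.1429

The Exponential(rate=λ) likelihood is ∝ λ^n e^(−λΣtᵢ). Here n = 3 and Σtᵢ = 9.8 + 8.2 + 8 = 26.
Posterior ∝ λ^2e^(−9λ) · λ^3e^(−26λ) = λ^5e^(−35λ), i.e. Gamma(6, 35).
Mode = (a−1)/b = 5/35 ≈ 0.1429.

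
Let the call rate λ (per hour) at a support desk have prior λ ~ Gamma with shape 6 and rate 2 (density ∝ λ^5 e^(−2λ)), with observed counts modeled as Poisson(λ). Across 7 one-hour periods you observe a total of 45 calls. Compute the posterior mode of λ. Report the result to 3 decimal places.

λ̂_MAP = 5.556

Σxᵢ = 45, n = 7.
Posterior ∝ λ^5e^(−2λ) · λ^45e^(−7λ) = λ^50e^(−9λ), i.e. Gamma(shape=51, rate=9).
The mode of a Gamma(a, b) with a ≥ 1 (shape–rate) is (a−1)/b = 50/9 ≈ 5.556.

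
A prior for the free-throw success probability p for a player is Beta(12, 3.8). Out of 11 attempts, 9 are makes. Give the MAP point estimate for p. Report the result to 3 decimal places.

p̂_MAP = 0.806

Prior: Beta(12, 3.8).
Data: 9 successes in 11 trials. The binomial likelihood contributes p^9(1−p)^2, so the posterior is Beta(12+9, 3.8+2) = Beta(21, 5.8).
For Beta(a, b) with a, b > 1 the mode is (a−1)/(a+b−2) = 20/24.8 ≈ 0.806.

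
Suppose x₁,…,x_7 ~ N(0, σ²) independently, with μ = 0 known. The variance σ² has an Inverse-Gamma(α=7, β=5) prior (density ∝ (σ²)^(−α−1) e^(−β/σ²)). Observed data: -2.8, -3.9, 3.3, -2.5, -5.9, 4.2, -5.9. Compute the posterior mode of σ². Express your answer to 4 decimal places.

Sum of squared deviations about the known mean: SS = (-2.8−0)² + (-3.9−0)² + (3.3−0)² + (-2.5−0)² + (-5.9−0)² + (4.2−0)² + (-5.9−0)² = 127.45.
The Normal likelihood contributes (σ²)^(−n/2) exp(−SS/(2σ²)), so the posterior is Inverse-Gamma(α + n/2, β + SS/2) = Inverse-Gamma(10.5, 68.725).
The mode of Inverse-Gamma(a, b) is b/(a+1) = 68.725/11.5 ≈ 5.9761.

σ̂²_MAP = 5.9761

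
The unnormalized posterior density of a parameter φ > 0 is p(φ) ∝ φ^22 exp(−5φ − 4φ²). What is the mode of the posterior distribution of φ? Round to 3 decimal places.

ℓ'(φ) = 22/φ − 5 − 8φ. Setting this to zero and multiplying by φ: 8φ² + 5φ − 22 = 0.
φ = (−5 + √(5² + 4·8·22)) / (2·8) = (−5 + √729) / 16 = (−5 + 27)/16 = 11/8.
ℓ''(φ) = −22/φ² − 8 < 0, confirming a maximum.

φ̂_MAP = 1.375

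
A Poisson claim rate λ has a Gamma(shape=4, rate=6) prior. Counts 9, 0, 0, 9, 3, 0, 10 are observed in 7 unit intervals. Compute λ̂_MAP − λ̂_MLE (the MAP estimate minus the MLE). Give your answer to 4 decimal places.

MAP − MLE = -1.8132

Σxᵢ = 31. Posterior is Gamma(35, 13); MAP = (35−1)/13 = 34/13 ≈ 2.61538.
MLE = x̄ = 31/7 ≈ 4.42857.
Difference = 34/13 − 31/7 = -165/91 ≈ -1.8132.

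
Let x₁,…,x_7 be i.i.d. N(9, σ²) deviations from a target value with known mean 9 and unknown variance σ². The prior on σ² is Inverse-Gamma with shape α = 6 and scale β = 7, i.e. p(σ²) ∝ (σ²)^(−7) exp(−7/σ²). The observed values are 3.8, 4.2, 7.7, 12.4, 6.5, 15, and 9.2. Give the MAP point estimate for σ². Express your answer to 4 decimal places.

σ̂²_MAP = 5.6962

Sum of squared deviations about the known mean: SS = (3.8−9)² + (4.2−9)² + (7.7−9)² + (12.4−9)² + (6.5−9)² + (15−9)² + (9.2−9)² = 105.62.
The Normal likelihood contributes (σ²)^(−n/2) exp(−SS/(2σ²)), so the posterior is Inverse-Gamma(α + n/2, β + SS/2) = Inverse-Gamma(9.5, 59.81).
The mode of Inverse-Gamma(a, b) is b/(a+1) = 59.81/10.5 ≈ 5.6962.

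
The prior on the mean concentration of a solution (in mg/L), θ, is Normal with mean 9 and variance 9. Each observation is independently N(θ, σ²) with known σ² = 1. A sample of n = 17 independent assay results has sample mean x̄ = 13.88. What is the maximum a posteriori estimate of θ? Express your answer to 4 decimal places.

n = 17, x̄ = 13.88.
For a Normal prior and Normal likelihood with known variance, the posterior is Normal; its mode equals its mean, the precision-weighted average.
Prior precision 1/σ₀² = 1/9; data precision n/σ² = 17/1 = 17.
θ̂ = ((1/9)·9 + 17·13.88) / (1/9 + 17) = 236.96/(154/9) = 26658/1925 ≈ 13.8483.

θ̂_MAP = 13.8483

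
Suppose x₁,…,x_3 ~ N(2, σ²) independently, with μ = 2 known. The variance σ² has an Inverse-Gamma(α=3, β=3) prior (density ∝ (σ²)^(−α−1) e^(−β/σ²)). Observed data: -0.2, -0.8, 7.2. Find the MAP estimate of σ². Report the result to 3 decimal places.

σ̂²_MAP = 4.156

Sum of squared deviations about the known mean: SS = (-0.2−2)² + (-0.8−2)² + (7.2−2)² = 39.72.
The Normal likelihood contributes (σ²)^(−n/2) exp(−SS/(2σ²)), so the posterior is Inverse-Gamma(α + n/2, β + SS/2) = Inverse-Gamma(4.5, 22.86).
The mode of Inverse-Gamma(a, b) is b/(a+1) = 22.86/5.5 ≈ 4.156.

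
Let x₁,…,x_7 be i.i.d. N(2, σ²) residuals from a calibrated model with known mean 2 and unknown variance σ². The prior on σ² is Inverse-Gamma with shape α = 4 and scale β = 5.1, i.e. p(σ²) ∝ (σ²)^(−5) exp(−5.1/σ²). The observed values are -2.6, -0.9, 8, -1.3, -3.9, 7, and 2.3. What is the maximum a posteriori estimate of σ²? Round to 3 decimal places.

Sum of squared deviations about the known mean: SS = (-2.6−2)² + (-0.9−2)² + (8−2)² + (-1.3−2)² + (-3.9−2)² + (7−2)² + (2.3−2)² = 136.36.
The Normal likelihood contributes (σ²)^(−n/2) exp(−SS/(2σ²)), so the posterior is Inverse-Gamma(α + n/2, β + SS/2) = Inverse-Gamma(7.5, 73.28).
The mode of Inverse-Gamma(a, b) is b/(a+1) = 73.28/8.5 ≈ 8.621.

σ̂²_MAP = 8.621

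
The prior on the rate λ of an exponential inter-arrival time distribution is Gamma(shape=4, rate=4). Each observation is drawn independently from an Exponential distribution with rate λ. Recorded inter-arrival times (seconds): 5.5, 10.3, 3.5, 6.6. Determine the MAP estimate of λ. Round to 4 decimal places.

The Exponential(rate=λ) likelihood is ∝ λ^n e^(−λΣtᵢ). Here n = 4 and Σtᵢ = 5.5 + 10.3 + 3.5 + 6.6 = 25.9.
Posterior ∝ λ^3e^(−4λ) · λ^4e^(−25.9λ) = λ^7e^(−29.9λ), i.e. Gamma(8, 29.9).
Mode = (a−1)/b = 7/29.9 ≈ 0.2341.

λ̂_MAP = 0.2341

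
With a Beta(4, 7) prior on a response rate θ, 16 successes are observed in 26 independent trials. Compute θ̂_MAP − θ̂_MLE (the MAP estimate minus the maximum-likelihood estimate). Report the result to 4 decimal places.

Posterior is Beta(20, 17); MAP = (20−1)/(37−2) = 19/35 ≈ 0.54286.
MLE ignores the prior: θ̂_MLE = k/n = 16/26 ≈ 0.61538.
Difference = 19/35 − 16/26 = -33/455 ≈ -0.0725.

MAP − MLE = -0.0725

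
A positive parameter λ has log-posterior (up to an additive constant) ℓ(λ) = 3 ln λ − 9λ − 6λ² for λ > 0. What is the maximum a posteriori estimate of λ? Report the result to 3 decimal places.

λ̂_MAP = 0.250

ℓ'(λ) = 3/λ − 9 − 12λ. Setting this to zero and multiplying by λ: 12λ² + 9λ − 3 = 0.
λ = (−9 + √(9² + 4·12·3)) / (2·12) = (−9 + √225) / 24 = (−9 + 15)/24 = 1/4.
ℓ''(λ) = −3/λ² − 12 < 0, confirming a maximum.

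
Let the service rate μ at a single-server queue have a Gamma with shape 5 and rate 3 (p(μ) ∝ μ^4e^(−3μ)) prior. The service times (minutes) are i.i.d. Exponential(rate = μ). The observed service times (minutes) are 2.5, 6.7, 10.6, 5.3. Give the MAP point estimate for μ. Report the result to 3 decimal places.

The Exponential(rate=μ) likelihood is ∝ μ^n e^(−μΣtᵢ). Here n = 4 and Σtᵢ = 2.5 + 6.7 + 10.6 + 5.3 = 25.1.
Posterior ∝ μ^4e^(−3μ) · μ^4e^(−25.1μ) = μ^8e^(−28.1μ), i.e. Gamma(9, 28.1).
Mode = (a−1)/b = 8/28.1 ≈ 0.285.

μ̂_MAP = 0.285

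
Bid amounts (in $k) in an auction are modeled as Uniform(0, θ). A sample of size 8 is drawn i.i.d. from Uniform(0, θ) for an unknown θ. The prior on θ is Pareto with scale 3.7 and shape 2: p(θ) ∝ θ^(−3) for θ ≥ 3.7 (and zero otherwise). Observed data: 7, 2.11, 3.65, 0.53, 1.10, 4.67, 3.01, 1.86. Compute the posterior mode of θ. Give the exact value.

The Uniform(0, θ) likelihood is θ^(−n) for θ ≥ max(xᵢ), zero otherwise. Here max(xᵢ) = 7.
Posterior ∝ θ^(−3) · θ^(−8) = θ^(−11) on θ ≥ max(3.7, 7) = 7.
This density is strictly decreasing in θ, so the posterior mode lies at the lower boundary of the support.

θ̂_MAP = 7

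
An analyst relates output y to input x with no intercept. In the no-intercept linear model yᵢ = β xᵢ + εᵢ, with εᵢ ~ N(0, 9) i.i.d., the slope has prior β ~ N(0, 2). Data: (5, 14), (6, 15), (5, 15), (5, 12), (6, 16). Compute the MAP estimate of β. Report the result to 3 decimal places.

log p(β | y) = −Σ(yᵢ − βxᵢ)²/(2·9) − β²/(2·2) + const.
Setting the derivative to zero: Σxᵢ(yᵢ − βxᵢ)/9 − β/2 = 0, so β = Σxᵢyᵢ / (Σxᵢ² + σ²/τ²).
Σxᵢyᵢ = 5·14 + 6·15 + 5·15 + 5·12 + 6·16 = 391; Σxᵢ² = 147; σ²/τ² = 4.5.
β̂_MAP = 391 / (147 + 4.5) = 391/151.5 ≈ 2.581.

β̂_MAP = 2.581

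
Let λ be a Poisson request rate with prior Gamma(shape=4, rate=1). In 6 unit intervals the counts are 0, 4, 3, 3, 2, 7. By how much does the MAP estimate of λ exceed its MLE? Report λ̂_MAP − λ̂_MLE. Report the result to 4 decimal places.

Σxᵢ = 19. Posterior is Gamma(23, 7); MAP = (23−1)/7 = 22/7 ≈ 3.14286.
MLE = x̄ = 19/6 ≈ 3.16667.
Difference = 22/7 − 19/6 = -1/42 ≈ -0.0238.

MAP − MLE = -0.0238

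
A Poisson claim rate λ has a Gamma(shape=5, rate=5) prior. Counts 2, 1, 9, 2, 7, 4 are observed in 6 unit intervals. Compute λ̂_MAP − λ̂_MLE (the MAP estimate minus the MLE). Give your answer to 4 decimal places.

MAP − MLE = -1.5303

Σxᵢ = 25. Posterior is Gamma(30, 11); MAP = (30−1)/11 = 29/11 ≈ 2.63636.
MLE = x̄ = 25/6 ≈ 4.16667.
Difference = 29/11 − 25/6 = -101/66 ≈ -1.5303.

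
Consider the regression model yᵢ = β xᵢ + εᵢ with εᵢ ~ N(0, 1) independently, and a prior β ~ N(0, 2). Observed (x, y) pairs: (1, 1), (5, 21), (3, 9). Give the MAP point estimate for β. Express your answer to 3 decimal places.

β̂_MAP = 3.746

log p(β | y) = −Σ(yᵢ − βxᵢ)²/(2·1) − β²/(2·2) + const.
Setting the derivative to zero: Σxᵢ(yᵢ − βxᵢ)/1 − β/2 = 0, so β = Σxᵢyᵢ / (Σxᵢ² + σ²/τ²).
Σxᵢyᵢ = 1·1 + 5·21 + 3·9 = 133; Σxᵢ² = 35; σ²/τ² = 0.5.
β̂_MAP = 133 / (35 + 0.5) = 133/35.5 ≈ 3.746.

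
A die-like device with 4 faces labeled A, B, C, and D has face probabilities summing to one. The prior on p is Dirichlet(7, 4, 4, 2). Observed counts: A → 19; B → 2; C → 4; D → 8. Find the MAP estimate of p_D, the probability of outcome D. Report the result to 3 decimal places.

The posterior is Dirichlet(αᵢ + nᵢ) = Dirichlet(26, 6, 8, 10).
For a Dirichlet(a₁,…,a_K) with all aᵢ > 1, the mode has j-th component (aⱼ − 1)/(Σaᵢ − K).
Here Σaᵢ = 50 and K = 4, so p_D = (10 − 1)/(50 − 4) = 9/46 ≈ 0.196.

MAP estimate of p_D = 0.196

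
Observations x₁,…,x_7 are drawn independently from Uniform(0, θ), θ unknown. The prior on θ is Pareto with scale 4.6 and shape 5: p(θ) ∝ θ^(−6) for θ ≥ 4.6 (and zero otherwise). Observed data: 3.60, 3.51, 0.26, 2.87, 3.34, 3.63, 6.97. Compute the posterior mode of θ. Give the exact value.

The Uniform(0, θ) likelihood is θ^(−n) for θ ≥ max(xᵢ), zero otherwise. Here max(xᵢ) = 6.97.
Posterior ∝ θ^(−6) · θ^(−7) = θ^(−13) on θ ≥ max(4.6, 6.97) = 6.97.
This density is strictly decreasing in θ, so the posterior mode lies at the lower boundary of the support.

θ̂_MAP = 6.97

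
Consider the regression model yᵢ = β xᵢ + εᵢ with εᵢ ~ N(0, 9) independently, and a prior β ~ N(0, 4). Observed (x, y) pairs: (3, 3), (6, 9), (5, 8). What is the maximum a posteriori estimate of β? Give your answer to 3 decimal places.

log p(β | y) = −Σ(yᵢ − βxᵢ)²/(2·9) − β²/(2·4) + const.
Setting the derivative to zero: Σxᵢ(yᵢ − βxᵢ)/9 − β/4 = 0, so β = Σxᵢyᵢ / (Σxᵢ² + σ²/τ²).
Σxᵢyᵢ = 3·3 + 6·9 + 5·8 = 103; Σxᵢ² = 70; σ²/τ² = 2.25.
β̂_MAP = 103 / (70 + 2.25) = 103/72.25 ≈ 1.426.

β̂_MAP = 1.426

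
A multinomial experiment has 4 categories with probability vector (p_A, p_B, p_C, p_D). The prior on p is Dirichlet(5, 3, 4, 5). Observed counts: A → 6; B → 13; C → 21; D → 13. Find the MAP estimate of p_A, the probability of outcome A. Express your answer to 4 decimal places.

MAP estimate of p_A = 0.1515

The posterior is Dirichlet(αᵢ + nᵢ) = Dirichlet(11, 16, 25, 18).
For a Dirichlet(a₁,…,a_K) with all aᵢ > 1, the mode has j-th component (aⱼ − 1)/(Σaᵢ − K).
Here Σaᵢ = 70 and K = 4, so p_A = (11 − 1)/(70 − 4) = 10/66 ≈ 0.1515.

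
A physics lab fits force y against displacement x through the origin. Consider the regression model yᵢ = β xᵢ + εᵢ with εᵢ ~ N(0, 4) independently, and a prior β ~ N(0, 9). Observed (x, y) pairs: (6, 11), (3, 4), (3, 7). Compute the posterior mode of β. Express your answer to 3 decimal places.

log p(β | y) = −Σ(yᵢ − βxᵢ)²/(2·4) − β²/(2·9) + const.
Setting the derivative to zero: Σxᵢ(yᵢ − βxᵢ)/4 − β/9 = 0, so β = Σxᵢyᵢ / (Σxᵢ² + σ²/τ²).
Σxᵢyᵢ = 6·11 + 3·4 + 3·7 = 99; Σxᵢ² = 54; σ²/τ² = 4/9.
β̂_MAP = 99 / (54 + 4/9) = 99/(490/9) = 891/490 ≈ 1.818.

β̂_MAP = 1.818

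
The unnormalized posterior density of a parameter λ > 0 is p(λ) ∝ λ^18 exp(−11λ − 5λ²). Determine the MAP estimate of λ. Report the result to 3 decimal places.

λ̂_MAP = 0.900

ℓ'(λ) = 18/λ − 11 − 10λ. Setting this to zero and multiplying by λ: 10λ² + 11λ − 18 = 0.
λ = (−11 + √(11² + 4·10·18)) / (2·10) = (−11 + √841) / 20 = (−11 + 29)/20 = 9/10.
ℓ''(λ) = −18/λ² − 10 < 0, confirming a maximum.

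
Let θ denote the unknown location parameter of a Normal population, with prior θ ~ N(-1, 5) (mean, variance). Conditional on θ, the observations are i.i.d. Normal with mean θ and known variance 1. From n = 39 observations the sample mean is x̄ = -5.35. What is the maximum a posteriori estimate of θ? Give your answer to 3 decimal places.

n = 39, x̄ = -5.35.
For a Normal prior and Normal likelihood with known variance, the posterior is Normal; its mode equals its mean, the precision-weighted average.
Prior precision 1/σ₀² = 1/5 = 0.2; data precision n/σ² = 39/1 = 39.
θ̂ = (0.2·(-1) + 39·(-5.35)) / (0.2 + 39) = (-208.85)/39.2 = -4177/784 ≈ -5.328.

θ̂_MAP = -5.328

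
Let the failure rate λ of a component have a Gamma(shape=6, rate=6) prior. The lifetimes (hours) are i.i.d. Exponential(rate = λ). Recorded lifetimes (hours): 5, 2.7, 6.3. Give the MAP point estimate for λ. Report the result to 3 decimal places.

The Exponential(rate=λ) likelihood is ∝ λ^n e^(−λΣtᵢ). Here n = 3 and Σtᵢ = 5 + 2.7 + 6.3 = 14.
Posterior ∝ λ^5e^(−6λ) · λ^3e^(−14λ) = λ^8e^(−20λ), i.e. Gamma(9, 20).
Mode = (a−1)/b = 8/20 ≈ 0.400.

λ̂_MAP = 0.400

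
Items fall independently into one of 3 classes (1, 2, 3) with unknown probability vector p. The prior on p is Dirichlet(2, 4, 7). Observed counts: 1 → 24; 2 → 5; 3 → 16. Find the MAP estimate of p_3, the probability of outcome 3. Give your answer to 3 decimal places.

The posterior is Dirichlet(αᵢ + nᵢ) = Dirichlet(26, 9, 23).
For a Dirichlet(a₁,…,a_K) with all aᵢ > 1, the mode has j-th component (aⱼ − 1)/(Σaᵢ − K).
Here Σaᵢ = 58 and K = 3, so p_3 = (23 − 1)/(58 − 3) = 22/55 ≈ 0.400.

MAP estimate: 0.400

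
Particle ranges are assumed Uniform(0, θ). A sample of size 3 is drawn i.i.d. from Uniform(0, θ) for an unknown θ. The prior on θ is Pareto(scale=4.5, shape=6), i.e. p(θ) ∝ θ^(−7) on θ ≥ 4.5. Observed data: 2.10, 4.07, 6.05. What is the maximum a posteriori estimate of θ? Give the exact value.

The Uniform(0, θ) likelihood is θ^(−n) for θ ≥ max(xᵢ), zero otherwise. Here max(xᵢ) = 6.05.
Posterior ∝ θ^(−7) · θ^(−3) = θ^(−10) on θ ≥ max(4.5, 6.05) = 6.05.
This density is strictly decreasing in θ, so the posterior mode lies at the lower boundary of the support.

θ̂_MAP = 6.05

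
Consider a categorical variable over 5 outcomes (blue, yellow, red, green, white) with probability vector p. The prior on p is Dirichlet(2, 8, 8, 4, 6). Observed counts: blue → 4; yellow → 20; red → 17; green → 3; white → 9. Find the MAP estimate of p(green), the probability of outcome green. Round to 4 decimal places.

MAP estimate of p(green) = 0.0789

The posterior is Dirichlet(αᵢ + nᵢ) = Dirichlet(6, 28, 25, 7, 15).
For a Dirichlet(a₁,…,a_K) with all aᵢ > 1, the mode has j-th component (aⱼ − 1)/(Σaᵢ − K).
Here Σaᵢ = 81 and K = 5, so p(green) = (7 − 1)/(81 − 5) = 6/76 ≈ 0.0789.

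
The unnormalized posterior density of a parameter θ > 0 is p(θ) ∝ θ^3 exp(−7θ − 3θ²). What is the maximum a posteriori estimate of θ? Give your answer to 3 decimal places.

θ̂_MAP = 0.333

ℓ'(θ) = 3/θ − 7 − 6θ. Setting this to zero and multiplying by θ: 6θ² + 7θ − 3 = 0.
θ = (−7 + √(7² + 4·6·3)) / (2·6) = (−7 + √121) / 12 = (−7 + 11)/12 = 1/3.
ℓ''(θ) = −3/θ² − 6 < 0, confirming a maximum.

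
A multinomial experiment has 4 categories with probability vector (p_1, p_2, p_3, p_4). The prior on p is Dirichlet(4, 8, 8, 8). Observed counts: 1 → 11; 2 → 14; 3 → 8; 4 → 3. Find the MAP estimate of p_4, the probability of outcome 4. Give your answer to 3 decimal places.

MAP estimate: 0.167

The posterior is Dirichlet(αᵢ + nᵢ) = Dirichlet(15, 22, 16, 11).
For a Dirichlet(a₁,…,a_K) with all aᵢ > 1, the mode has j-th component (aⱼ − 1)/(Σaᵢ − K).
Here Σaᵢ = 64 and K = 4, so p_4 = (11 − 1)/(64 − 4) = 10/60 ≈ 0.167.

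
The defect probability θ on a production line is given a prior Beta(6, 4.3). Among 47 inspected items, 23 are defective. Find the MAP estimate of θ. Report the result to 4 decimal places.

θ̂_MAP = 0.5063

Prior: Beta(6, 4.3).
Data: 23 successes in 47 trials. The binomial likelihood contributes θ^23(1−θ)^24, so the posterior is Beta(6+23, 4.3+24) = Beta(29, 28.3).
For Beta(a, b) with a, b > 1 the mode is (a−1)/(a+b−2) = 28/55.3 ≈ 0.5063.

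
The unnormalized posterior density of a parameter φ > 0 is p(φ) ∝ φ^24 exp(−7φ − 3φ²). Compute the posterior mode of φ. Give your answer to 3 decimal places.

φ̂_MAP = 1.500

ℓ'(φ) = 24/φ − 7 − 6φ. Setting this to zero and multiplying by φ: 6φ² + 7φ − 24 = 0.
φ = (−7 + √(7² + 4·6·24)) / (2·6) = (−7 + √625) / 12 = (−7 + 25)/12 = 3/2.
ℓ''(φ) = −24/φ² − 6 < 0, confirming a maximum.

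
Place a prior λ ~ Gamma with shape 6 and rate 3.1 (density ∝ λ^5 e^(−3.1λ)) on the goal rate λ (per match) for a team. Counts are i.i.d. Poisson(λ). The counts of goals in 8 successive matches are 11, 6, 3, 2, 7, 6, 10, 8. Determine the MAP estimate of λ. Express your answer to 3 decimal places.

λ̂_MAP = 5.225

Σxᵢ = 11+6+3+2+7+6+10+8 = 53, with n = 8.
Posterior ∝ λ^5e^(−3.1λ) · λ^53e^(−8λ) = λ^58e^(−11.1λ), i.e. Gamma(shape=59, rate=11.1).
The mode of a Gamma(a, b) with a ≥ 1 (shape–rate) is (a−1)/b = 58/11.1 ≈ 5.225.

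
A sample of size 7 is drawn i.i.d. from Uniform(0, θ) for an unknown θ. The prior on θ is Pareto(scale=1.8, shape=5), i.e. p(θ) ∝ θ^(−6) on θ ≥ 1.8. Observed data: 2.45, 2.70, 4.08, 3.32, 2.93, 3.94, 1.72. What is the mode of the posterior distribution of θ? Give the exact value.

θ̂_MAP = 4.08

The Uniform(0, θ) likelihood is θ^(−n) for θ ≥ max(xᵢ), zero otherwise. Here max(xᵢ) = 4.08.
Posterior ∝ θ^(−6) · θ^(−7) = θ^(−13) on θ ≥ max(1.8, 4.08) = 4.08.
This density is strictly decreasing in θ, so the posterior mode lies at the lower boundary of the support.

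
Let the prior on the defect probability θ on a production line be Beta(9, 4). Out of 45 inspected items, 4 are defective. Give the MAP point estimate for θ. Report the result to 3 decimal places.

θ̂_MAP = 0.214

Prior: Beta(9, 4).
Data: 4 successes in 45 trials. The binomial likelihood contributes θ^4(1−θ)^41, so the posterior is Beta(9+4, 4+41) = Beta(13, 45).
For Beta(a, b) with a, b > 1 the mode is (a−1)/(a+b−2) = 12/56 ≈ 0.214.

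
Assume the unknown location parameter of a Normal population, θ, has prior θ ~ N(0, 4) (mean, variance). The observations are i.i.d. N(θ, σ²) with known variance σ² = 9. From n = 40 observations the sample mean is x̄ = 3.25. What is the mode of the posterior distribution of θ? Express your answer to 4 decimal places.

θ̂_MAP = 3.0769

n = 40, x̄ = 3.25.
For a Normal prior and Normal likelihood with known variance, the posterior is Normal; its mode equals its mean, the precision-weighted average.
Prior precision 1/σ₀² = 1/4 = 0.25; data precision n/σ² = 40/9.
θ̂ = (0.25·0 + (40/9)·3.25) / (0.25 + 40/9) = (130/9)/(169/36) = 40/13 ≈ 3.0769.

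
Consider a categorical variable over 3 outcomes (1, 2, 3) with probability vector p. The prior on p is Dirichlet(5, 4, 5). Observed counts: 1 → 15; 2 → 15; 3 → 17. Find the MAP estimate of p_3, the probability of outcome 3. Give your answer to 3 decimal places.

MAP estimate: 0.362

The posterior is Dirichlet(αᵢ + nᵢ) = Dirichlet(20, 19, 22).
For a Dirichlet(a₁,…,a_K) with all aᵢ > 1, the mode has j-th component (aⱼ − 1)/(Σaᵢ − K).
Here Σaᵢ = 61 and K = 3, so p_3 = (22 − 1)/(61 − 3) = 21/58 ≈ 0.362.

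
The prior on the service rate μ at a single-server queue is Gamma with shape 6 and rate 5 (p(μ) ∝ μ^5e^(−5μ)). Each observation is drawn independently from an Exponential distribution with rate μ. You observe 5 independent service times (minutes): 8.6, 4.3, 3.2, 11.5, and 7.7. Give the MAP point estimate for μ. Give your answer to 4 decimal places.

μ̂_MAP = 0.2481

The Exponential(rate=μ) likelihood is ∝ μ^n e^(−μΣtᵢ). Here n = 5 and Σtᵢ = 8.6 + 4.3 + 3.2 + 11.5 + 7.7 = 35.3.
Posterior ∝ μ^5e^(−5μ) · μ^5e^(−35.3μ) = μ^10e^(−40.3μ), i.e. Gamma(11, 40.3).
Mode = (a−1)/b = 10/40.3 ≈ 0.2481.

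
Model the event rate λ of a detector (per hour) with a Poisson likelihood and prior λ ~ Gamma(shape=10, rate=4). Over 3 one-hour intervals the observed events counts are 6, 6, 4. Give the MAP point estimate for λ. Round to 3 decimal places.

Σxᵢ = 6+6+4 = 16, with n = 3.
Posterior ∝ λ^9e^(−4λ) · λ^16e^(−3λ) = λ^25e^(−7λ), i.e. Gamma(shape=26, rate=7).
The mode of a Gamma(a, b) with a ≥ 1 (shape–rate) is (a−1)/b = 25/7 ≈ 3.571.

λ̂_MAP = 3.571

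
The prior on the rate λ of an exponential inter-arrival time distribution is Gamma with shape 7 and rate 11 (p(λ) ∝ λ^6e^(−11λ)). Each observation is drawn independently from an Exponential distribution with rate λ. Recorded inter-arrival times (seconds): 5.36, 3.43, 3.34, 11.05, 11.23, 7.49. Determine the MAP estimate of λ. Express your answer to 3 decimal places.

The Exponential(rate=λ) likelihood is ∝ λ^n e^(−λΣtᵢ). Here n = 6 and Σtᵢ = 5.36 + 3.43 + 3.34 + 11.05 + 11.23 + 7.49 = 41.90.
Posterior ∝ λ^6e^(−11λ) · λ^6e^(−41.90λ) = λ^12e^(−52.90λ), i.e. Gamma(13, 52.90).
Mode = (a−1)/b = 12/52.90 ≈ 0.227.

λ̂_MAP = 0.227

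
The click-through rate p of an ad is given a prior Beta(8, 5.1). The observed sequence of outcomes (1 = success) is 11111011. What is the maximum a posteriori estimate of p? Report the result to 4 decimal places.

Prior: Beta(8, 5.1).
Data: 7 successes in 8 trials (from the sequence). The binomial likelihood contributes p^7(1−p)^1, so the posterior is Beta(8+7, 5.1+1) = Beta(15, 6.1).
For Beta(a, b) with a, b > 1 the mode is (a−1)/(a+b−2) = 14/19.1 ≈ 0.7330.

p̂_MAP = 0.7330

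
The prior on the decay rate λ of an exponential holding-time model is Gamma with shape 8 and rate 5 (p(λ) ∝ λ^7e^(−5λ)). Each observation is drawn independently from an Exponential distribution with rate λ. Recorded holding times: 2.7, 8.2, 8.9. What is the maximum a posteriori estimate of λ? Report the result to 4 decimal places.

The Exponential(rate=λ) likelihood is ∝ λ^n e^(−λΣtᵢ). Here n = 3 and Σtᵢ = 2.7 + 8.2 + 8.9 = 19.8.
Posterior ∝ λ^7e^(−5λ) · λ^3e^(−19.8λ) = λ^10e^(−24.8λ), i.e. Gamma(11, 24.8).
Mode = (a−1)/b = 10/24.8 ≈ 0.4032.

λ̂_MAP = 0.4032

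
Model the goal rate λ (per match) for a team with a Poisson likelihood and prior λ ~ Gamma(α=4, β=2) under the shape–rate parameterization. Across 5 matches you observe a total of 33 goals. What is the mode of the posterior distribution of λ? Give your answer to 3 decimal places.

Σxᵢ = 33, n = 5.
Posterior ∝ λ^3e^(−2λ) · λ^33e^(−5λ) = λ^36e^(−7λ), i.e. Gamma(shape=37, rate=7).
The mode of a Gamma(a, b) with a ≥ 1 (shape–rate) is (a−1)/b = 36/7 ≈ 5.143.

λ̂_MAP = 5.143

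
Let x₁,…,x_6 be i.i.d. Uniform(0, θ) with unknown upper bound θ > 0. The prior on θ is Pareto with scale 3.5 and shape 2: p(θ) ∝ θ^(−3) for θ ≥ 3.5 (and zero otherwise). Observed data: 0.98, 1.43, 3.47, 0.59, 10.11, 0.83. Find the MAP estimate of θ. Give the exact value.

The Uniform(0, θ) likelihood is θ^(−n) for θ ≥ max(xᵢ), zero otherwise. Here max(xᵢ) = 10.11.
Posterior ∝ θ^(−3) · θ^(−6) = θ^(−9) on θ ≥ max(3.5, 10.11) = 10.11.
This density is strictly decreasing in θ, so the posterior mode lies at the lower boundary of the support.

θ̂_MAP = 10.11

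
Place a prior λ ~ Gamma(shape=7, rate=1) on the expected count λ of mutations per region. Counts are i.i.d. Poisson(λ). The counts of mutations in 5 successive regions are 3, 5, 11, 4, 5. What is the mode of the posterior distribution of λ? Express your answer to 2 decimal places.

Σxᵢ = 3+5+11+4+5 = 28, with n = 5.
Posterior ∝ λ^6e^(−1λ) · λ^28e^(−5λ) = λ^34e^(−6λ), i.e. Gamma(shape=35, rate=6).
The mode of a Gamma(a, b) with a ≥ 1 (shape–rate) is (a−1)/b = 34/6 ≈ 5.67.

λ̂_MAP = 5.67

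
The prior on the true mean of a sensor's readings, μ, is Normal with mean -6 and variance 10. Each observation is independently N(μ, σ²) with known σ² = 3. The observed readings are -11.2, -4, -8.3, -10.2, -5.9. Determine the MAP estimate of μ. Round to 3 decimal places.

μ̂_MAP = -7.811

n = 5; x̄ = ((-11.2) + (-4) + (-8.3) + (-10.2) + (-5.9))/5 = -39.6/5 = -7.92.
For a Normal prior and Normal likelihood with known variance, the posterior is Normal; its mode equals its mean, the precision-weighted average.
Prior precision 1/σ₀² = 1/10 = 0.1; data precision n/σ² = 5/3.
μ̂ = (0.1·(-6) + (5/3)·(-7.92)) / (0.1 + 5/3) = (-13.8)/(53/30) = -414/53 ≈ -7.811.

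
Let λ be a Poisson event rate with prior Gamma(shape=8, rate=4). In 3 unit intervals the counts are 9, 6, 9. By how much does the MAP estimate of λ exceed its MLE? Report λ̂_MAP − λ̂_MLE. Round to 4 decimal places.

MAP − MLE = -3.5714

Σxᵢ = 24. Posterior is Gamma(32, 7); MAP = (32−1)/7 = 31/7 ≈ 4.42857.
MLE = x̄ = 24/3 ≈ 8.00000.
Difference = 31/7 − 24/3 = -25/7 ≈ -3.5714.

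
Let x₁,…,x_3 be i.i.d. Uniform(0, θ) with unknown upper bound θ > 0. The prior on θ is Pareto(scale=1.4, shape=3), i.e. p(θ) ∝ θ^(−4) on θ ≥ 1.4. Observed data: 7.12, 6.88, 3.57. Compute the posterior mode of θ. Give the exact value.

θ̂_MAP = 7.12

The Uniform(0, θ) likelihood is θ^(−n) for θ ≥ max(xᵢ), zero otherwise. Here max(xᵢ) = 7.12.
Posterior ∝ θ^(−4) · θ^(−3) = θ^(−7) on θ ≥ max(1.4, 7.12) = 7.12.
This density is strictly decreasing in θ, so the posterior mode lies at the lower boundary of the support.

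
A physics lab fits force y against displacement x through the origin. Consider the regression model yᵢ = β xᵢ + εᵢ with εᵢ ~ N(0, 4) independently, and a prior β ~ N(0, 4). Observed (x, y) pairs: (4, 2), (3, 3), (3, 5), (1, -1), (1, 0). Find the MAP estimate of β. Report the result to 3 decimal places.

β̂_MAP = 0.838

log p(β | y) = −Σ(yᵢ − βxᵢ)²/(2·4) − β²/(2·4) + const.
Setting the derivative to zero: Σxᵢ(yᵢ − βxᵢ)/4 − β/4 = 0, so β = Σxᵢyᵢ / (Σxᵢ² + σ²/τ²).
Σxᵢyᵢ = 4·2 + 3·3 + 3·5 + 1·(-1) + 1·0 = 31; Σxᵢ² = 36; σ²/τ² = 1.
β̂_MAP = 31 / (36 + 1) = 31/37 ≈ 0.838.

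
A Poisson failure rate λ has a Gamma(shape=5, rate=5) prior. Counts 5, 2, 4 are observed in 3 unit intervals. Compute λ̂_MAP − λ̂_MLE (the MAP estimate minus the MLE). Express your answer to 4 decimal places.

MAP − MLE = -1.7917

Σxᵢ = 11. Posterior is Gamma(16, 8); MAP = (16−1)/8 = 15/8 ≈ 1.87500.
MLE = x̄ = 11/3 ≈ 3.66667.
Difference = 15/8 − 11/3 = -43/24 ≈ -1.7917.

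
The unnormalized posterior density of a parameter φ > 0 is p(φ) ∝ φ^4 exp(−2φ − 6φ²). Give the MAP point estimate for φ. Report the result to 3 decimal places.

φ̂_MAP = 0.500

ℓ'(φ) = 4/φ − 2 − 12φ. Setting this to zero and multiplying by φ: 12φ² + 2φ − 4 = 0.
φ = (−2 + √(2² + 4·12·4)) / (2·12) = (−2 + √196) / 24 = (−2 + 14)/24 = 1/2.
ℓ''(φ) = −4/φ² − 12 < 0, confirming a maximum.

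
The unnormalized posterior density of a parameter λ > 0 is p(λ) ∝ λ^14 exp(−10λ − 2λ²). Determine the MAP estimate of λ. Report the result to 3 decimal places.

λ̂_MAP = 1.000

ℓ'(λ) = 14/λ − 10 − 4λ. Setting this to zero and multiplying by λ: 4λ² + 10λ − 14 = 0.
λ = (−10 + √(10² + 4·4·14)) / (2·4) = (−10 + √324) / 8 = (−10 + 18)/8 = 1.
ℓ''(λ) = −14/λ² − 4 < 0, confirming a maximum.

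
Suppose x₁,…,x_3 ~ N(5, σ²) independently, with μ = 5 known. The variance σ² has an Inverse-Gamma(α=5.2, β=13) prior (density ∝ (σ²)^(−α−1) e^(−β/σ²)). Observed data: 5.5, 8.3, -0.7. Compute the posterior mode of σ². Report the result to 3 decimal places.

Sum of squared deviations about the known mean: SS = (5.5−5)² + (8.3−5)² + (-0.7−5)² = 43.63.
The Normal likelihood contributes (σ²)^(−n/2) exp(−SS/(2σ²)), so the posterior is Inverse-Gamma(α + n/2, β + SS/2) = Inverse-Gamma(6.7, 34.815).
The mode of Inverse-Gamma(a, b) is b/(a+1) = 34.815/7.7 ≈ 4.521.

σ̂²_MAP = 4.521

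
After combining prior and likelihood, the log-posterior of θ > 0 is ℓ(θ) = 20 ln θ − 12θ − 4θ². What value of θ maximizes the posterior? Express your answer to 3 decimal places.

ℓ'(θ) = 20/θ − 12 − 8θ. Setting this to zero and multiplying by θ: 8θ² + 12θ − 20 = 0.
θ = (−12 + √(12² + 4·8·20)) / (2·8) = (−12 + √784) / 16 = (−12 + 28)/16 = 1.
ℓ''(θ) = −20/θ² − 8 < 0, confirming a maximum.

θ̂_MAP = 1.000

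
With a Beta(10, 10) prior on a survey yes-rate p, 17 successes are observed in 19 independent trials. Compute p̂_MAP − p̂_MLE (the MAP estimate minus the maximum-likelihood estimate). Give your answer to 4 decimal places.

MAP − MLE = -0.1920

Posterior is Beta(27, 12); MAP = (27−1)/(39−2) = 26/37 ≈ 0.70270.
MLE ignores the prior: p̂_MLE = k/n = 17/19 ≈ 0.89474.
Difference = 26/37 − 17/19 = -135/703 ≈ -0.1920.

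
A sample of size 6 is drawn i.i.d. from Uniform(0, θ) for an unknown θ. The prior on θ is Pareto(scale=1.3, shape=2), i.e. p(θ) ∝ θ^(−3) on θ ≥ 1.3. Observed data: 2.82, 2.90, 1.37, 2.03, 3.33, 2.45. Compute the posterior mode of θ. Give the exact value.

The Uniform(0, θ) likelihood is θ^(−n) for θ ≥ max(xᵢ), zero otherwise. Here max(xᵢ) = 3.33.
Posterior ∝ θ^(−3) · θ^(−6) = θ^(−9) on θ ≥ max(1.3, 3.33) = 3.33.
This density is strictly decreasing in θ, so the posterior mode lies at the lower boundary of the support.

θ̂_MAP = 3.33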